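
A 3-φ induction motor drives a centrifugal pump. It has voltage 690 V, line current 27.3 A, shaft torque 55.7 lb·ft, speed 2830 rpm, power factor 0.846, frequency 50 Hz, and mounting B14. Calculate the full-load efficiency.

τ = 55.7 lb·ft × 1.356 = 75.53 N·m
ω = 2π × 2830/60 = 296.4 rad/s; P_out = τω = 75.53 × 296.4 = 22387 W
P_in = √3·V_L·I_L·cosφ = 1.732 × 690 × 27.3 × 0.846 = 27601 W
η = P_out / P_in = 22387 / 27601 = 0.811 = 81.1%

81.1 %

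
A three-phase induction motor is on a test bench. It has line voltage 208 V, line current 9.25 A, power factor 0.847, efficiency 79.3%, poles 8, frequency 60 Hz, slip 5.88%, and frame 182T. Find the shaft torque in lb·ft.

P_in = √3·V·I·cosφ = 1.732 × 208 × 9.25 × 0.847 = 2823 W
P_out = η·P_in = 0.793 × 2823 = 2239 W
n_s = 120×60/8 = 900 rpm; n = 900×(1−0.0588) = 847 rpm
ω = 2π×847/60 = 88.7 rad/s
τ = P_out/ω = 2239/88.7 = 25.24 N·m
In lb·ft: 25.24/1.356 = 18.6 lb·ft

18.6 lb·ft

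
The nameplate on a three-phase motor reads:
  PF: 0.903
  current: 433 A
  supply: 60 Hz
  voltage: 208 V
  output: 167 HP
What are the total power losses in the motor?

16.3 kW

P_in = √3·V·I·cosφ = 1.732×208×433×0.903 = 140860 W
P_out = 167×746 = 124582 W
Losses = P_in − P_out = 140860 − 124582 = 16278 W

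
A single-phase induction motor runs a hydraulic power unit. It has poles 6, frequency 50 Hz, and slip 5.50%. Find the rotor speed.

945 rpm

n_s = 120f/p = 120×50/6 = 1000 rpm
n = n_s(1 − s) = 1000 × (1 − 0.055) = 945 rpm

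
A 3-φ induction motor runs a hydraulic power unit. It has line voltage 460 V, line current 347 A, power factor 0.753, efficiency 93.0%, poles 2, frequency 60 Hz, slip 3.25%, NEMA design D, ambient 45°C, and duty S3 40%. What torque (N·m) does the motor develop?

531 N·m

P_in = √3·V·I·cosφ = 1.732 × 460 × 347 × 0.753 = 208176 W
P_out = η·P_in = 0.93 × 208176 = 193604 W
n_s = 120×60/2 = 3600 rpm; n = 3600×(1−0.0325) = 3483 rpm
ω = 2π×3483/60 = 364.7 rad/s
τ = P_out/ω = 193604/364.7 = 531 N·m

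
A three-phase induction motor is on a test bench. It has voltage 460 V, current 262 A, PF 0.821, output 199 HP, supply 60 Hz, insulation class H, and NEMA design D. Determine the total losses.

22.9 kW

P_in = √3·V·I·cosφ = 1.732×460×262×0.821 = 171376 W
P_out = 199×746 = 148454 W
Losses = P_in − P_out = 171376 − 148454 = 22922 W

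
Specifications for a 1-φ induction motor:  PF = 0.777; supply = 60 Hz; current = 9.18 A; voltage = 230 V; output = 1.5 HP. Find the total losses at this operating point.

522 W

P_in = V·I·cosφ = 230×9.18×0.777 = 1641 W
P_out = 1.5×746 = 1119 W
Losses = P_in − P_out = 1641 − 1119 = 522 W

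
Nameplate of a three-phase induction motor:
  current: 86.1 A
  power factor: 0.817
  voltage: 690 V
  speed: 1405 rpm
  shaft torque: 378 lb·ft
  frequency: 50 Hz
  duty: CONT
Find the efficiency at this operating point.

89.7 %

τ = 378 lb·ft × 1.356 = 512.6 N·m
ω = 2π × 1405/60 = 147.1 rad/s; P_out = τω = 512.6 × 147.1 = 75403 W
P_in = √3·V_L·I_L·cosφ = 1.732 × 690 × 86.1 × 0.817 = 84066 W
η = P_out / P_in = 75403 / 84066 = 0.897 = 89.7%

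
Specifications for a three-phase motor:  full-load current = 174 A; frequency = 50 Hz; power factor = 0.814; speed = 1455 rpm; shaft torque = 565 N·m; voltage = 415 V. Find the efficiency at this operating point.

84.6 %

ω = 2π × 1455/60 = 152.4 rad/s; P_out = τω = 565 × 152.4 = 86106 W
P_in = √3·V_L·I_L·cosφ = 1.732 × 415 × 174 × 0.814 = 101805 W
η = P_out / P_in = 86106 / 101805 = 0.846 = 84.6%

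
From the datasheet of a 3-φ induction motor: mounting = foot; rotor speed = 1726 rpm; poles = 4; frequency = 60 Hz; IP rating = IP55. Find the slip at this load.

n_s = 120f/p = 120×60/4 = 1800 rpm
s = (n_s − n)/n_s = (1800 − 1726)/1800 = 0.0411

4.11 %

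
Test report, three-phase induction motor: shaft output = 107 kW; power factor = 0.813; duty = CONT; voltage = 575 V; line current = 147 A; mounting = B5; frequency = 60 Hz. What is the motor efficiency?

P_out = 107 kW = 107000 W
P_in = √3·V_L·I_L·cosφ = 1.732 × 575 × 147 × 0.813 = 119021 W
η = P_out / P_in = 107000 / 119021 = 0.899 = 89.9%

89.9 %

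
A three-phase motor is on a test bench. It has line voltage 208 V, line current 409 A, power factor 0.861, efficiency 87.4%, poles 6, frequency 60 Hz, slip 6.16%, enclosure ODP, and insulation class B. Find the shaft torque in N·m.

940 N·m

P_in = √3·V·I·cosφ = 1.732 × 208 × 409 × 0.861 = 126864 W
P_out = η·P_in = 0.874 × 126864 = 110879 W
n_s = 120×60/6 = 1200 rpm; n = 1200×(1−0.0616) = 1126 rpm
ω = 2π×1126/60 = 117.9 rad/s
τ = P_out/ω = 110879/117.9 = 940 N·m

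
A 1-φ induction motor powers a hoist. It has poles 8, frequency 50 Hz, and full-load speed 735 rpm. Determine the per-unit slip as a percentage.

n_s = 120f/p = 120×50/8 = 750 rpm
s = (n_s − n)/n_s = (750 − 735)/750 = 0.0200

2.0 %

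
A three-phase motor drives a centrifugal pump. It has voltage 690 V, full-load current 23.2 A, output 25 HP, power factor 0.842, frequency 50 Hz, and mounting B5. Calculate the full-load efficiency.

P_out = 25 × 746 = 18650 W
P_in = √3·V_L·I_L·cosφ = 1.732 × 690 × 23.2 × 0.842 = 23345 W
η = P_out / P_in = 18650 / 23345 = 0.799 = 79.9%

79.9 %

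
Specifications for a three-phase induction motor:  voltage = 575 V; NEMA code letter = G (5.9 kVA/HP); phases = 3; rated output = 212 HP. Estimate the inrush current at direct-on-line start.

1260 A

S_LR = 5.9 × 212 = 1250.8 kVA
I_LR = S_LR/(√3·V_L) = 1250800/(1.732×575) = 1260 A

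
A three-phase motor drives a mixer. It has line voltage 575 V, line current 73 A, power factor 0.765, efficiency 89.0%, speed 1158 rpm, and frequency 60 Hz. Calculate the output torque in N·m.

P_in = √3·V·I·cosφ = 1.732 × 575 × 73 × 0.765 = 55616 W
P_out = η·P_in = 0.89 × 55616 = 49498 W
n = 1158 rpm
ω = 2π×1158/60 = 121.3 rad/s
τ = P_out/ω = 49498/121.3 = 408 N·m

408 N·m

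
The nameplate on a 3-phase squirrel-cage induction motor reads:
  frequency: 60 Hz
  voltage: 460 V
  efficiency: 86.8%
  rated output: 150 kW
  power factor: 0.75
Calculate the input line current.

P_out = 150 kW = 150000 W
P_in = P_out / η = 150000 / 0.868 = 172811 W
I_L = P_in / (√3·V_L·cosφ) = 172811 / (1.732 × 460 × 0.75) = 289 A

289 A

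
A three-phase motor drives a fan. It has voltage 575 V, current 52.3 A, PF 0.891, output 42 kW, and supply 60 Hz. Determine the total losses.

4410 W

P_in = √3·V·I·cosφ = 1.732×575×52.3×0.891 = 46408 W
P_out = 42000 W
Losses = P_in − P_out = 46408 − 42000 = 4408 W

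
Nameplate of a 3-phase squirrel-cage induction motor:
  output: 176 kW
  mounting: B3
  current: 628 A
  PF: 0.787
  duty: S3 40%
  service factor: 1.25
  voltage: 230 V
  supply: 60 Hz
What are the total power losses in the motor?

20900 W

P_in = √3·V·I·cosφ = 1.732×230×628×0.787 = 196884 W
P_out = 176000 W
Losses = P_in − P_out = 196884 − 176000 = 20884 W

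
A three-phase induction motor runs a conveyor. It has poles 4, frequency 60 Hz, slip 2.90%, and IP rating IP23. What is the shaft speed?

n_s = 120f/p = 120×60/4 = 1800 rpm
n = n_s(1 − s) = 1800 × (1 − 0.029) = 1748 rpm

1748 rpm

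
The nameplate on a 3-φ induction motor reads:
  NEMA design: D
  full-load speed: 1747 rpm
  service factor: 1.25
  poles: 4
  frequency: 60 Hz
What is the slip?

n_s = 120f/p = 120×60/4 = 1800 rpm
s = (n_s − n)/n_s = (1800 − 1747)/1800 = 0.0294

2.94 %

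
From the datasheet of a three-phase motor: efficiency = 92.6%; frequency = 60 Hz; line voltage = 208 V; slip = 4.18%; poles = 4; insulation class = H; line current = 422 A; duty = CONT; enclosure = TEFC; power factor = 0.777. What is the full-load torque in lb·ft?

P_in = √3·V·I·cosφ = 1.732 × 208 × 422 × 0.777 = 118126 W
P_out = η·P_in = 0.926 × 118126 = 109385 W
n_s = 120×60/4 = 1800 rpm; n = 1800×(1−0.0418) = 1725 rpm
ω = 2π×1725/60 = 180.6 rad/s
τ = P_out/ω = 109385/180.6 = 605.7 N·m
In lb·ft: 605.7/1.356 = 447 lb·ft

447 lb·ft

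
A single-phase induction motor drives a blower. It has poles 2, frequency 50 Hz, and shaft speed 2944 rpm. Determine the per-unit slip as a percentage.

1.9 %

n_s = 120f/p = 120×50/2 = 3000 rpm
s = (n_s − n)/n_s = (3000 − 2944)/3000 = 0.0187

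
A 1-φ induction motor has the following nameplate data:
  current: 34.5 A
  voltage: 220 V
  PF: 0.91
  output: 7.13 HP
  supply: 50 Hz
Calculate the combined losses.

P_in = V·I·cosφ = 220×34.5×0.91 = 6907 W
P_out = 7.13×746 = 5319 W
Losses = P_in − P_out = 6907 − 5319 = 1588 W

1590 W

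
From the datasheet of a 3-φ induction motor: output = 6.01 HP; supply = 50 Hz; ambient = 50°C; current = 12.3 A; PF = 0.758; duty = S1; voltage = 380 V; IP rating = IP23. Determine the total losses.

P_in = √3·V·I·cosφ = 1.732×380×12.3×0.758 = 6136 W
P_out = 6.01×746 = 4483 W
Losses = P_in − P_out = 6136 − 4483 = 1653 W

1650 W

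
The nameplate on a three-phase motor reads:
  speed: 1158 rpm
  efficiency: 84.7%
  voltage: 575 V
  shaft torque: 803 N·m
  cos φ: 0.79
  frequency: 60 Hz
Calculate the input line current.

ω = 2π×1158/60 = 121.3 rad/s; P_out = τω = 803 × 121.3 = 97404 W
P_in = P_out / η = 97404 / 0.847 = 114999 W
I_L = P_in / (√3·V_L·cosφ) = 114999 / (1.732 × 575 × 0.79) = 146 A

146 A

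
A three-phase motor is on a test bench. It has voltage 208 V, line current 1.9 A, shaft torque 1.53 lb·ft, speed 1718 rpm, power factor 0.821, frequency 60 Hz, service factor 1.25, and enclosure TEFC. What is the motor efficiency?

τ = 1.53 lb·ft × 1.356 = 2.075 N·m
ω = 2π × 1718/60 = 179.9 rad/s; P_out = τω = 2.075 × 179.9 = 373 W
P_in = √3·V_L·I_L·cosφ = 1.732 × 208 × 1.9 × 0.821 = 562 W
η = P_out / P_in = 373 / 562 = 0.664 = 66.4%

66.4 %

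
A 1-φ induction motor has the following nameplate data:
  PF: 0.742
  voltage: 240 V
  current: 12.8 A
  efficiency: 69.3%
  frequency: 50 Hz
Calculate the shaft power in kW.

P_in = V·I·cosφ = 240 × 12.8 × 0.742 = 2279 W
P_out = η·P_in = 0.693 × 2279 = 1579 W

1.58 kW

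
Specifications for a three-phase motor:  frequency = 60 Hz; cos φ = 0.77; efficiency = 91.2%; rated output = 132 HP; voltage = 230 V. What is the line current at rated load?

352 A

P_out = 132 × 746 = 98472 W
P_in = P_out / η = 98472 / 0.912 = 107974 W
I_L = P_in / (√3·V_L·cosφ) = 107974 / (1.732 × 230 × 0.77) = 352 A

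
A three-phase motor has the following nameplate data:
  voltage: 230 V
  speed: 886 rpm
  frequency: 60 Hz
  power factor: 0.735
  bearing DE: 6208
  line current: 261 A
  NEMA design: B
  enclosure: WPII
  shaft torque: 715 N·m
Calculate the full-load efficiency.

ω = 2π × 886/60 = 92.78 rad/s; P_out = τω = 715 × 92.78 = 66338 W
P_in = √3·V_L·I_L·cosφ = 1.732 × 230 × 261 × 0.735 = 76419 W
η = P_out / P_in = 66338 / 76419 = 0.868 = 86.8%

86.8 %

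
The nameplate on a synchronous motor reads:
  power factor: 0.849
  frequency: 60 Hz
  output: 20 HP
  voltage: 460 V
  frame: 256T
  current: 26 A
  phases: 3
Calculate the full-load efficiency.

84.8 %

P_out = 20 × 746 = 14920 W
P_in = √3·V_L·I_L·cosφ = 1.732 × 460 × 26 × 0.849 = 17587 W
η = P_out / P_in = 14920 / 17587 = 0.848 = 84.8%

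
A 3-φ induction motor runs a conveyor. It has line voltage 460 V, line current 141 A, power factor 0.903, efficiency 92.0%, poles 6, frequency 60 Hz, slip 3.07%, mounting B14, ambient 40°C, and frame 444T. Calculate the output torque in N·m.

766 N·m

P_in = √3·V·I·cosφ = 1.732 × 460 × 141 × 0.903 = 101441 W
P_out = η·P_in = 0.92 × 101441 = 93326 W
n_s = 120×60/6 = 1200 rpm; n = 1200×(1−0.0307) = 1163 rpm
ω = 2π×1163/60 = 121.8 rad/s
τ = P_out/ω = 93326/121.8 = 766 N·m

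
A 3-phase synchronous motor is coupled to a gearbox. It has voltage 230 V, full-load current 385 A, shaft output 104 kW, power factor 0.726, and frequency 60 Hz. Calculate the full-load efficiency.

P_out = 104 kW = 104000 W
P_in = √3·V_L·I_L·cosφ = 1.732 × 230 × 385 × 0.726 = 111346 W
η = P_out / P_in = 104000 / 111346 = 0.934 = 93.4%

93.4 %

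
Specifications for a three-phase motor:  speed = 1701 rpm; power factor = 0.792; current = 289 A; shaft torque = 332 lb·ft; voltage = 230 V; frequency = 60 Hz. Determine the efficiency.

87.9 %

τ = 332 lb·ft × 1.356 = 450.2 N·m
ω = 2π × 1701/60 = 178.1 rad/s; P_out = τω = 450.2 × 178.1 = 80181 W
P_in = √3·V_L·I_L·cosφ = 1.732 × 230 × 289 × 0.792 = 91180 W
η = P_out / P_in = 80181 / 91180 = 0.879 = 87.9%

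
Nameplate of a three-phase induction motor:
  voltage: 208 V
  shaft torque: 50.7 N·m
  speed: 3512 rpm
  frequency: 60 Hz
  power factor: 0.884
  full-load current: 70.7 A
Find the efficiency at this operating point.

ω = 2π × 3512/60 = 367.8 rad/s; P_out = τω = 50.7 × 367.8 = 18647 W
P_in = √3·V_L·I_L·cosφ = 1.732 × 208 × 70.7 × 0.884 = 22516 W
η = P_out / P_in = 18647 / 22516 = 0.828 = 82.8%

82.8 %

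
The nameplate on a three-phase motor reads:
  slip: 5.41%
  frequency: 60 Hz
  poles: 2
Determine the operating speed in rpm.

n_s = 120f/p = 120×60/2 = 3600 rpm
n = n_s(1 − s) = 3600 × (1 − 0.0541) = 3405 rpm

3405 rpm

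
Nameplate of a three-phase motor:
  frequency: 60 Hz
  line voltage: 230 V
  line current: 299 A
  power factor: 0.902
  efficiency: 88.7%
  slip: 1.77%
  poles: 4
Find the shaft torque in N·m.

515 N·m

P_in = √3·V·I·cosφ = 1.732 × 230 × 299 × 0.902 = 107437 W
P_out = η·P_in = 0.887 × 107437 = 95297 W
n_s = 120×60/4 = 1800 rpm; n = 1800×(1−0.0177) = 1768 rpm
ω = 2π×1768/60 = 185.1 rad/s
τ = P_out/ω = 95297/185.1 = 515 N·m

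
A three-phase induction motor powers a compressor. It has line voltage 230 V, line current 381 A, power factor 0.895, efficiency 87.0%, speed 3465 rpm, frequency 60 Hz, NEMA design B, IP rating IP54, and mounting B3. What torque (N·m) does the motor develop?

326 N·m

P_in = √3·V·I·cosφ = 1.732 × 230 × 381 × 0.895 = 135839 W
P_out = η·P_in = 0.87 × 135839 = 118180 W
n = 3465 rpm
ω = 2π×3465/60 = 362.9 rad/s
τ = P_out/ω = 118180/362.9 = 326 N·m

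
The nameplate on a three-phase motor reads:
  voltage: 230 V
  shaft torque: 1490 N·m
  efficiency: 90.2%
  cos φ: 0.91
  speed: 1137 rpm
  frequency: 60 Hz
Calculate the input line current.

ω = 2π×1137/60 = 119.1 rad/s; P_out = τω = 1490 × 119.1 = 177459 W
P_in = P_out / η = 177459 / 0.902 = 196739 W
I_L = P_in / (√3·V_L·cosφ) = 196739 / (1.732 × 230 × 0.91) = 543 A

543 A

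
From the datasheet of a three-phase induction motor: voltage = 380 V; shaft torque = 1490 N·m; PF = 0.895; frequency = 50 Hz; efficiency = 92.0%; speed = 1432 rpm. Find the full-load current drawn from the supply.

ω = 2π×1432/60 = 150 rad/s; P_out = τω = 1490 × 150 = 223500 W
P_in = P_out / η = 223500 / 0.920 = 242935 W
I_L = P_in / (√3·V_L·cosφ) = 242935 / (1.732 × 380 × 0.895) = 412 A

412 A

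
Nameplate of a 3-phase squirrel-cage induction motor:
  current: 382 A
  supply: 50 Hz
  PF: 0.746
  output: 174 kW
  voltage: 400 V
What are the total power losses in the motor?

P_in = √3·V·I·cosφ = 1.732×400×382×0.746 = 197429 W
P_out = 174000 W
Losses = P_in − P_out = 197429 − 174000 = 23429 W

23.4 kW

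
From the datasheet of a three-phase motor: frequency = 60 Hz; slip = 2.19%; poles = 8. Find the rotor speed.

880 rpm

n_s = 120f/p = 120×60/8 = 900 rpm
n = n_s(1 − s) = 900 × (1 − 0.0219) = 880 rpm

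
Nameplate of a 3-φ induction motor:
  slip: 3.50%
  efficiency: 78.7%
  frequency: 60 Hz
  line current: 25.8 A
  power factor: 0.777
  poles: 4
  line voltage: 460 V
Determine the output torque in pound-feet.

P_in = √3·V·I·cosφ = 1.732 × 460 × 25.8 × 0.777 = 15972 W
P_out = η·P_in = 0.787 × 15972 = 12570 W
n_s = 120×60/4 = 1800 rpm; n = 1800×(1−0.035) = 1737 rpm
ω = 2π×1737/60 = 181.9 rad/s
τ = P_out/ω = 12570/181.9 = 69.1 N·m
In lb·ft: 69.1/1.356 = 51 lb·ft

51 lb·ft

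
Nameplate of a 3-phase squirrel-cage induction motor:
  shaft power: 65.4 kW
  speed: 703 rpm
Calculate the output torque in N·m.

ω = 2π × 703/60 = 73.62 rad/s
τ = P/ω = 65400/73.62 = 888 N·m

888 N·m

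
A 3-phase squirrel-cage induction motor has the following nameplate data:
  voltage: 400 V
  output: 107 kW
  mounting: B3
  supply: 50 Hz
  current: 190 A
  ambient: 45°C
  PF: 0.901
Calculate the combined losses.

P_in = √3·V·I·cosφ = 1.732×400×190×0.901 = 118600 W
P_out = 107000 W
Losses = P_in − P_out = 118600 − 107000 = 11600 W

11.6 kW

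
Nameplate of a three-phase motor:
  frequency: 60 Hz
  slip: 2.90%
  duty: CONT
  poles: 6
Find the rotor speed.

n_s = 120f/p = 120×60/6 = 1200 rpm
n = n_s(1 − s) = 1200 × (1 − 0.029) = 1165 rpm

1165 rpm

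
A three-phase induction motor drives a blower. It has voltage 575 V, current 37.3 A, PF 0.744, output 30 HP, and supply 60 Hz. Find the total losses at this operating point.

P_in = √3·V·I·cosφ = 1.732×575×37.3×0.744 = 27637 W
P_out = 30×746 = 22380 W
Losses = P_in − P_out = 27637 − 22380 = 5257 W

5260 W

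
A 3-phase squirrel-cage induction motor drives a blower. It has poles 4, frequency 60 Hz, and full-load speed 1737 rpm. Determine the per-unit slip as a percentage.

n_s = 120f/p = 120×60/4 = 1800 rpm
s = (n_s − n)/n_s = (1800 − 1737)/1800 = 0.0350

3.50 %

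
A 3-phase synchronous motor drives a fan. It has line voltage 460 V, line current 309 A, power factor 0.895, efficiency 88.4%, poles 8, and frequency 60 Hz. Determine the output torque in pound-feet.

P_in = √3·V·I·cosφ = 1.732 × 460 × 309 × 0.895 = 220337 W
P_out = η·P_in = 0.884 × 220337 = 194778 W
n = n_s = 120×60/8 = 900 rpm (synchronous)
ω = 2π×900/60 = 94.25 rad/s
τ = P_out/ω = 194778/94.25 = 2067 N·m
In lb·ft: 2067/1.356 = 1520 lb·ft

1520 lb·ft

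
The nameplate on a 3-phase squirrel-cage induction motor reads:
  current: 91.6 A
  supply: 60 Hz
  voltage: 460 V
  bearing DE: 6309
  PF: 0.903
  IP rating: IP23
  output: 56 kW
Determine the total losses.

P_in = √3·V·I·cosφ = 1.732×460×91.6×0.903 = 65901 W
P_out = 56000 W
Losses = P_in − P_out = 65901 − 56000 = 9901 W

9.9 kW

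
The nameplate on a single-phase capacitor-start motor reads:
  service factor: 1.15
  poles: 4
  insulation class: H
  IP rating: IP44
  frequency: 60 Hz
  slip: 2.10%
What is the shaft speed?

n_s = 120f/p = 120×60/4 = 1800 rpm
n = n_s(1 − s) = 1800 × (1 − 0.021) = 1762 rpm

1762 rpm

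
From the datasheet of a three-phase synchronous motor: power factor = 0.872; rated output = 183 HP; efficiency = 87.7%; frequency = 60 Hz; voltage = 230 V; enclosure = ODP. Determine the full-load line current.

448 A

P_out = 183 × 746 = 136518 W
P_in = P_out / η = 136518 / 0.877 = 155665 W
I_L = P_in / (√3·V_L·cosφ) = 155665 / (1.732 × 230 × 0.872) = 448 A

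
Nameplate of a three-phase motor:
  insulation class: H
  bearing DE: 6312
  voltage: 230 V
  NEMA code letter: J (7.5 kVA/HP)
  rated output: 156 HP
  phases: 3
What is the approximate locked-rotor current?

2940 A

S_LR = 7.5 × 156 = 1170 kVA
I_LR = S_LR/(√3·V_L) = 1170000/(1.732×230) = 2940 A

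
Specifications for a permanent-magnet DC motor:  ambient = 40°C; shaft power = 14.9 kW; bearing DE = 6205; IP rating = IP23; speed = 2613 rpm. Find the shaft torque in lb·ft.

ω = 2π × 2613/60 = 273.6 rad/s
τ = P/ω = 14900/273.6 = 54.46 N·m
In lb·ft: 54.46/1.356 = 40.2 lb·ft

40.2 lb·ft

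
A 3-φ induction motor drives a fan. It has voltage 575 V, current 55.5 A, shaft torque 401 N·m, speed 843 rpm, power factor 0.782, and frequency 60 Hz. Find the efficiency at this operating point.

ω = 2π × 843/60 = 88.28 rad/s; P_out = τω = 401 × 88.28 = 35400 W
P_in = √3·V_L·I_L·cosφ = 1.732 × 575 × 55.5 × 0.782 = 43223 W
η = P_out / P_in = 35400 / 43223 = 0.819 = 81.9%

81.9 %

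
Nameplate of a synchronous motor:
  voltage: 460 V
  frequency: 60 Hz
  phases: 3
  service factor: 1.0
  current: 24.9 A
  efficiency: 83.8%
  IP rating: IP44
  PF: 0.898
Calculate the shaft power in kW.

P_in = √3·V·I·cosφ = 1.732 × 460 × 24.9 × 0.898 = 17815 W
P_out = η·P_in = 0.838 × 17815 = 14929 W

14.9 kW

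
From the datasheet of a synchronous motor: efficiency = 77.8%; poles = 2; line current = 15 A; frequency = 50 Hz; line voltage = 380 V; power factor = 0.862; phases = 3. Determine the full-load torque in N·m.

21.1 N·m

P_in = √3·V·I·cosφ = 1.732 × 380 × 15 × 0.862 = 8510 W
P_out = η·P_in = 0.778 × 8510 = 6621 W
n = n_s = 120×50/2 = 3000 rpm (synchronous)
ω = 2π×3000/60 = 314.2 rad/s
τ = P_out/ω = 6621/314.2 = 21.1 N·m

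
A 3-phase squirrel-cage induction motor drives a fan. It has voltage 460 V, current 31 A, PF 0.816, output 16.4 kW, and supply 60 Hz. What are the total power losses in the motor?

P_in = √3·V·I·cosφ = 1.732×460×31×0.816 = 20154 W
P_out = 16400 W
Losses = P_in − P_out = 20154 − 16400 = 3754 W

3750 W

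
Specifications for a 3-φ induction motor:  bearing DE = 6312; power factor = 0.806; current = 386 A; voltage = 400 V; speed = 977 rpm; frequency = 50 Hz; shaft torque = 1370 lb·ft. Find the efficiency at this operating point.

88.2 %

τ = 1370 lb·ft × 1.356 = 1858 N·m
ω = 2π × 977/60 = 102.3 rad/s; P_out = τω = 1858 × 102.3 = 190073 W
P_in = √3·V_L·I_L·cosφ = 1.732 × 400 × 386 × 0.806 = 215541 W
η = P_out / P_in = 190073 / 215541 = 0.882 = 88.2%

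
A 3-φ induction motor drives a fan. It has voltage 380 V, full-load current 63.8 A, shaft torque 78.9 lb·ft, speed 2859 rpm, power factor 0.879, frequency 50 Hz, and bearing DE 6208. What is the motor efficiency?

τ = 78.9 lb·ft × 1.356 = 107 N·m
ω = 2π × 2859/60 = 299.4 rad/s; P_out = τω = 107 × 299.4 = 32036 W
P_in = √3·V_L·I_L·cosφ = 1.732 × 380 × 63.8 × 0.879 = 36910 W
η = P_out / P_in = 32036 / 36910 = 0.868 = 86.8%

86.8 %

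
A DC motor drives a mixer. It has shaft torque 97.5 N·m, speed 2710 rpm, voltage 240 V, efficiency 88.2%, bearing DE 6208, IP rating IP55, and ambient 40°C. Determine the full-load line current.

ω = 2π×2710/60 = 283.8 rad/s; P_out = τω = 97.5 × 283.8 = 27671 W
P_in = P_out / η = 27671 / 0.882 = 31373 W
I = P_in / V = 31373 / 240 = 131 A

131 A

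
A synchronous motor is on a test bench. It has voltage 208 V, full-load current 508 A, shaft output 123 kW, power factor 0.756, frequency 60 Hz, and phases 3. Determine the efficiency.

P_out = 123 kW = 123000 W
P_in = √3·V_L·I_L·cosφ = 1.732 × 208 × 508 × 0.756 = 138356 W
η = P_out / P_in = 123000 / 138356 = 0.889 = 88.9%

88.9 %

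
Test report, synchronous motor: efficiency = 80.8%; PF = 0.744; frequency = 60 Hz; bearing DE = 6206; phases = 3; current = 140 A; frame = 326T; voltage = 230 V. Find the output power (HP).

44.9 HP

P_in = √3·V·I·cosφ = 1.732 × 230 × 140 × 0.744 = 41493 W
P_out = η·P_in = 0.808 × 41493 = 33526 W
= 33526/746 = 44.9 HP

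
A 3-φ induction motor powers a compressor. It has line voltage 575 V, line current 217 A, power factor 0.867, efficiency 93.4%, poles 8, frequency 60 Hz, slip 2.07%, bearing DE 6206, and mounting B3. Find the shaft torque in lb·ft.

P_in = √3·V·I·cosφ = 1.732 × 575 × 217 × 0.867 = 187368 W
P_out = η·P_in = 0.934 × 187368 = 175002 W
n_s = 120×60/8 = 900 rpm; n = 900×(1−0.0207) = 881 rpm
ω = 2π×881/60 = 92.26 rad/s
τ = P_out/ω = 175002/92.26 = 1897 N·m
In lb·ft: 1897/1.356 = 1400 lb·ft

1400 lb·ft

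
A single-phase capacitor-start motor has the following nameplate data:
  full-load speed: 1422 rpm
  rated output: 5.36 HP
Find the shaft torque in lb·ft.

P_out = 5.36 × 746 = 3999 W
ω = 2π × 1422/60 = 148.9 rad/s
τ = P_out/ω = 3999/148.9 = 26.86 N·m
In lb·ft: 26.86/1.356 = 19.8 lb·ft

19.8 lb·ft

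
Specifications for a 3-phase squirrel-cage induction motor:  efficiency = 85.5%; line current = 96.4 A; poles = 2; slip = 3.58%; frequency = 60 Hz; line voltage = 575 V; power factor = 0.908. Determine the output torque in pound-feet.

151 lb·ft

P_in = √3·V·I·cosφ = 1.732 × 575 × 96.4 × 0.908 = 87172 W
P_out = η·P_in = 0.855 × 87172 = 74532 W
n_s = 120×60/2 = 3600 rpm; n = 3600×(1−0.0358) = 3471 rpm
ω = 2π×3471/60 = 363.5 rad/s
τ = P_out/ω = 74532/363.5 = 205 N·m
In lb·ft: 205/1.356 = 151 lb·ft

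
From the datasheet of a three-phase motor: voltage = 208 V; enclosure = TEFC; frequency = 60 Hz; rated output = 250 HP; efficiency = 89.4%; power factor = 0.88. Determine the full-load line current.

658 A

P_out = 250 × 746 = 186500 W
P_in = P_out / η = 186500 / 0.894 = 208613 W
I_L = P_in / (√3·V_L·cosφ) = 208613 / (1.732 × 208 × 0.88) = 658 A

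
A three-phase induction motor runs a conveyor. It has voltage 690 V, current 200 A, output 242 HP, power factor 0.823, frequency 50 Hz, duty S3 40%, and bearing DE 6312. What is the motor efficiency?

P_out = 242 × 746 = 180532 W
P_in = √3·V_L·I_L·cosφ = 1.732 × 690 × 200 × 0.823 = 196710 W
η = P_out / P_in = 180532 / 196710 = 0.918 = 91.8%

91.8 %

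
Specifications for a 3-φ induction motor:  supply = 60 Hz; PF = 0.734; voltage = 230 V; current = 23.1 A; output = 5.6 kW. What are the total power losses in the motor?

1150 W

P_in = √3·V·I·cosφ = 1.732×230×23.1×0.734 = 6754 W
P_out = 5600 W
Losses = P_in − P_out = 6754 − 5600 = 1154 W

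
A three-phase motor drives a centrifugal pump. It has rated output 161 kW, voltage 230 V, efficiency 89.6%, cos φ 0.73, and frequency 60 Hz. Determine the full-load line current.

618 A

P_out = 161 kW = 161000 W
P_in = P_out / η = 161000 / 0.896 = 179688 W
I_L = P_in / (√3·V_L·cosφ) = 179688 / (1.732 × 230 × 0.73) = 618 A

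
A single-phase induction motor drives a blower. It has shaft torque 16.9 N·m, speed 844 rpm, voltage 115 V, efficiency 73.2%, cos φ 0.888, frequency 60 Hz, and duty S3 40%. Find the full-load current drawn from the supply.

ω = 2π×844/60 = 88.38 rad/s; P_out = τω = 16.9 × 88.38 = 1494 W
P_in = P_out / η = 1494 / 0.732 = 2041 W
I = P_in / (V·cosφ) = 2041 / (115 × 0.888) = 20 A

20 A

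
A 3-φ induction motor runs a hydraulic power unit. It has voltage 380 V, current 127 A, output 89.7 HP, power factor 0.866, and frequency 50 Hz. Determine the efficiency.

92.4 %

P_out = 89.7 × 746 = 66916 W
P_in = √3·V_L·I_L·cosφ = 1.732 × 380 × 127 × 0.866 = 72386 W
η = P_out / P_in = 66916 / 72386 = 0.924 = 92.4%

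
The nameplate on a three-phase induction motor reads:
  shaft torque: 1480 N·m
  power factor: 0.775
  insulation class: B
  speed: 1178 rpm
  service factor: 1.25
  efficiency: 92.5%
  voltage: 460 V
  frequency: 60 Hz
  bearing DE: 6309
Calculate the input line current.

ω = 2π×1178/60 = 123.4 rad/s; P_out = τω = 1480 × 123.4 = 182632 W
P_in = P_out / η = 182632 / 0.925 = 197440 W
I_L = P_in / (√3·V_L·cosφ) = 197440 / (1.732 × 460 × 0.775) = 320 A

320 A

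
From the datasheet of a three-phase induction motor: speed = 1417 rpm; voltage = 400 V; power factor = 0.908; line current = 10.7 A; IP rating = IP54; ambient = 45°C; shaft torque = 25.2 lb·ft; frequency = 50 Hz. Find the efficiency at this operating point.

τ = 25.2 lb·ft × 1.356 = 34.17 N·m
ω = 2π × 1417/60 = 148.4 rad/s; P_out = τω = 34.17 × 148.4 = 5071 W
P_in = √3·V_L·I_L·cosφ = 1.732 × 400 × 10.7 × 0.908 = 6731 W
η = P_out / P_in = 5071 / 6731 = 0.753 = 75.3%

75.3 %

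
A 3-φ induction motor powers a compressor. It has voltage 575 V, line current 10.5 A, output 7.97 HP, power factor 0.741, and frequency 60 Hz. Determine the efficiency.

76.7 %

P_out = 7.97 × 746 = 5946 W
P_in = √3·V_L·I_L·cosφ = 1.732 × 575 × 10.5 × 0.741 = 7749 W
η = P_out / P_in = 5946 / 7749 = 0.767 = 76.7%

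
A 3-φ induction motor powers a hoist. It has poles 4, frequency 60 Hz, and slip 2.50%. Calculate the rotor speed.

n_s = 120f/p = 120×60/4 = 1800 rpm
n = n_s(1 − s) = 1800 × (1 − 0.025) = 1755 rpm

1755 rpm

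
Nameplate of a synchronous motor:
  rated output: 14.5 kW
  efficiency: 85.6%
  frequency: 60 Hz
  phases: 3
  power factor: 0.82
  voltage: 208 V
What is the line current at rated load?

P_out = 14.5 kW = 14500 W
P_in = P_out / η = 14500 / 0.856 = 16939 W
I_L = P_in / (√3·V_L·cosφ) = 16939 / (1.732 × 208 × 0.82) = 57.3 A

57.3 A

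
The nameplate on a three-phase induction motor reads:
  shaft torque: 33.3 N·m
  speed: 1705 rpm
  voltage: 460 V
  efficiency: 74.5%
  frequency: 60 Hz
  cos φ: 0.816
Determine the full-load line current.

12.3 A

ω = 2π×1705/60 = 178.5 rad/s; P_out = τω = 33.3 × 178.5 = 5944 W
P_in = P_out / η = 5944 / 0.745 = 7979 W
I_L = P_in / (√3·V_L·cosφ) = 7979 / (1.732 × 460 × 0.816) = 12.3 A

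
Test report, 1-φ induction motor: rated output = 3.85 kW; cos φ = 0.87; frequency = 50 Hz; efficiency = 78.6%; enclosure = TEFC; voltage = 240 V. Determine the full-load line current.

23.5 A

P_out = 3.85 kW = 3850 W
P_in = P_out / η = 3850 / 0.786 = 4898 W
I = P_in / (V·cosφ) = 4898 / (240 × 0.87) = 23.5 A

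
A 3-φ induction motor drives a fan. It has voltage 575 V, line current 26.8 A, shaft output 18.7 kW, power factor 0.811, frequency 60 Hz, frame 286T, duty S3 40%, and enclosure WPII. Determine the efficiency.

86.4 %

P_out = 18.7 kW = 18700 W
P_in = √3·V_L·I_L·cosφ = 1.732 × 575 × 26.8 × 0.811 = 21646 W
η = P_out / P_in = 18700 / 21646 = 0.864 = 86.4%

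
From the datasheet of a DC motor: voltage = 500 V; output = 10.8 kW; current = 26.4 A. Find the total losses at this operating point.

2.4 kW

P_in = V·I = 500×26.4 = 13200 W
P_out = 10800 W
Losses = P_in − P_out = 13200 − 10800 = 2400 W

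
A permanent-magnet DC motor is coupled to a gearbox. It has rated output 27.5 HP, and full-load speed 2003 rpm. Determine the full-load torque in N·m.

P_out = 27.5 × 746 = 20515 W
ω = 2π × 2003/60 = 209.8 rad/s
τ = P_out/ω = 20515/209.8 = 97.8 N·m

97.8 N·m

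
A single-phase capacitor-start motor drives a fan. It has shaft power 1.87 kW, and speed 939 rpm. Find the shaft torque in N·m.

ω = 2π × 939/60 = 98.33 rad/s
τ = P/ω = 1870/98.33 = 19 N·m

19 N·m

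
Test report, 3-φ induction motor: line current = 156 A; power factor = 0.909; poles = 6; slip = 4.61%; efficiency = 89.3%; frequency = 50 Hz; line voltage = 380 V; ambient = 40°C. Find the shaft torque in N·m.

P_in = √3·V·I·cosφ = 1.732 × 380 × 156 × 0.909 = 93330 W
P_out = η·P_in = 0.893 × 93330 = 83344 W
n_s = 120×50/6 = 1000 rpm; n = 1000×(1−0.0461) = 954 rpm
ω = 2π×954/60 = 99.9 rad/s
τ = P_out/ω = 83344/99.9 = 834 N·m

834 N·m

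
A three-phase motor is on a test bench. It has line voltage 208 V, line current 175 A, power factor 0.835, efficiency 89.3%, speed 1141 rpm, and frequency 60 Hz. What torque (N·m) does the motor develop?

P_in = √3·V·I·cosφ = 1.732 × 208 × 175 × 0.835 = 52642 W
P_out = η·P_in = 0.893 × 52642 = 47009 W
n = 1141 rpm
ω = 2π×1141/60 = 119.5 rad/s
τ = P_out/ω = 47009/119.5 = 393 N·m

393 N·m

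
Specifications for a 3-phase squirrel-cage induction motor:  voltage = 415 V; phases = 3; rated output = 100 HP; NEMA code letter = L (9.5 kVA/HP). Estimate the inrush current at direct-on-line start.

1320 A

S_LR = 9.5 × 100 = 950 kVA
I_LR = S_LR/(√3·V_L) = 950000/(1.732×415) = 1320 A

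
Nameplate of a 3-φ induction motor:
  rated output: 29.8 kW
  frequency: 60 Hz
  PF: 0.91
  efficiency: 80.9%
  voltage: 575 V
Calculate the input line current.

40.6 A

P_out = 29.8 kW = 29800 W
P_in = P_out / η = 29800 / 0.809 = 36836 W
I_L = P_in / (√3·V_L·cosφ) = 36836 / (1.732 × 575 × 0.91) = 40.6 A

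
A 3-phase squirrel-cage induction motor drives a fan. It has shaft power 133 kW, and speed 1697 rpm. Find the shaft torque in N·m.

748 N·m

ω = 2π × 1697/60 = 177.7 rad/s
τ = P/ω = 133000/177.7 = 748 N·m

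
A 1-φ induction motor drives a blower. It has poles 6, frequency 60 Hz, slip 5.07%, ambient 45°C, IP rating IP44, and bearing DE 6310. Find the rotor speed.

1139 rpm

n_s = 120f/p = 120×60/6 = 1200 rpm
n = n_s(1 − s) = 1200 × (1 − 0.0507) = 1139 rpm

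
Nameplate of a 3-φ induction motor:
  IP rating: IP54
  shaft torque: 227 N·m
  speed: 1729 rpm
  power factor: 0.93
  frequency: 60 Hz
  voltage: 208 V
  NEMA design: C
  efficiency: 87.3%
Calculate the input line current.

141 A

ω = 2π×1729/60 = 181.1 rad/s; P_out = τω = 227 × 181.1 = 41110 W
P_in = P_out / η = 41110 / 0.873 = 47090 W
I_L = P_in / (√3·V_L·cosφ) = 47090 / (1.732 × 208 × 0.93) = 141 A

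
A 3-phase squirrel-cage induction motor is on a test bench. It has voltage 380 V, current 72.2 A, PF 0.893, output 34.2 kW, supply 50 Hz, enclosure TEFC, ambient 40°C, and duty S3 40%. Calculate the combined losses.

P_in = √3·V·I·cosφ = 1.732×380×72.2×0.893 = 42435 W
P_out = 34200 W
Losses = P_in − P_out = 42435 − 34200 = 8235 W

8.24 kW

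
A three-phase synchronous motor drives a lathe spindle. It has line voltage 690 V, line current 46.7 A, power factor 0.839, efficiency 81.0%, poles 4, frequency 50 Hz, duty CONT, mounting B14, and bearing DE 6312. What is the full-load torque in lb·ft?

178 lb·ft

P_in = √3·V·I·cosφ = 1.732 × 690 × 46.7 × 0.839 = 46825 W
P_out = η·P_in = 0.81 × 46825 = 37928 W
n = n_s = 120×50/4 = 1500 rpm (synchronous)
ω = 2π×1500/60 = 157.1 rad/s
τ = P_out/ω = 37928/157.1 = 241.4 N·m
In lb·ft: 241.4/1.356 = 178 lb·ft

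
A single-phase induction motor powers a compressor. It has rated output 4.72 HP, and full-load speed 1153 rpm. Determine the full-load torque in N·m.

P_out = 4.72 × 746 = 3521 W
ω = 2π × 1153/60 = 120.7 rad/s
τ = P_out/ω = 3521/120.7 = 29.2 N·m

29.2 N·m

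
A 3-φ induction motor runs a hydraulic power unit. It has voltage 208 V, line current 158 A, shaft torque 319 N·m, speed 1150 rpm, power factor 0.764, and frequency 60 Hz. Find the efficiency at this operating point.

88.3 %

ω = 2π × 1150/60 = 120.4 rad/s; P_out = τω = 319 × 120.4 = 38408 W
P_in = √3·V_L·I_L·cosφ = 1.732 × 208 × 158 × 0.764 = 43487 W
η = P_out / P_in = 38408 / 43487 = 0.883 = 88.3%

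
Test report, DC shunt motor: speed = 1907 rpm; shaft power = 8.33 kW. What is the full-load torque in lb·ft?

30.8 lb·ft

ω = 2π × 1907/60 = 199.7 rad/s
τ = P/ω = 8330/199.7 = 41.71 N·m
In lb·ft: 41.71/1.356 = 30.8 lb·ft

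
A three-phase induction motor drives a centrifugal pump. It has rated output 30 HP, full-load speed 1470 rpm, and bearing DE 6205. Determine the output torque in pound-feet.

107 lb·ft

P_out = 30 × 746 = 22380 W
ω = 2π × 1470/60 = 153.9 rad/s
τ = P_out/ω = 22380/153.9 = 145.4 N·m
In lb·ft: 145.4/1.356 = 107 lb·ft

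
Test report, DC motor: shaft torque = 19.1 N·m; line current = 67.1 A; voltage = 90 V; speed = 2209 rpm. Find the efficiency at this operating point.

73.2 %

ω = 2π × 2209/60 = 231.3 rad/s; P_out = τω = 19.1 × 231.3 = 4418 W
P_in = V·I = 90 × 67.1 = 6039 W
η = P_out / P_in = 4418 / 6039 = 0.732 = 73.2%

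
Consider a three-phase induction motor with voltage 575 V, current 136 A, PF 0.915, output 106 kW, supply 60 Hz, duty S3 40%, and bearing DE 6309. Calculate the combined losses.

17.9 kW

P_in = √3·V·I·cosφ = 1.732×575×136×0.915 = 123930 W
P_out = 106000 W
Losses = P_in − P_out = 123930 − 106000 = 17930 W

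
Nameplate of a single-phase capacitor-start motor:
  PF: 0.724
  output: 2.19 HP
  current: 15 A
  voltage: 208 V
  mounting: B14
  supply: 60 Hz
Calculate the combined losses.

P_in = V·I·cosφ = 208×15×0.724 = 2259 W
P_out = 2.19×746 = 1634 W
Losses = P_in − P_out = 2259 − 1634 = 625 W

625 W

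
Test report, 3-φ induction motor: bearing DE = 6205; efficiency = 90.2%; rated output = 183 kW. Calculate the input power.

203 kW

P_out = 183000 W
P_in = P_out/η = 183000/0.902 = 202882 W = 203 kW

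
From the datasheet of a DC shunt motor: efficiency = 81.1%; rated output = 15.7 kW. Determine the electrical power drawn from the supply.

19.4 kW

P_out = 15700 W
P_in = P_out/η = 15700/0.811 = 19359 W = 19.4 kW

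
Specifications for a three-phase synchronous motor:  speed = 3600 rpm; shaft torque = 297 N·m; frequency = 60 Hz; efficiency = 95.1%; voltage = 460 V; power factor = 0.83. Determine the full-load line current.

178 A

ω = 2π×3600/60 = 377 rad/s; P_out = τω = 297 × 377 = 111969 W
P_in = P_out / η = 111969 / 0.951 = 117738 W
I_L = P_in / (√3·V_L·cosφ) = 117738 / (1.732 × 460 × 0.83) = 178 A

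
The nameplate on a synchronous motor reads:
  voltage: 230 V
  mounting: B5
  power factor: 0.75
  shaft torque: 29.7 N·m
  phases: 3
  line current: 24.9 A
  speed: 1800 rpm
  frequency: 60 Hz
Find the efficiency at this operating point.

75.3 %

ω = 2π × 1800/60 = 188.5 rad/s; P_out = τω = 29.7 × 188.5 = 5598 W
P_in = √3·V_L·I_L·cosφ = 1.732 × 230 × 24.9 × 0.75 = 7439 W
η = P_out / P_in = 5598 / 7439 = 0.753 = 75.3%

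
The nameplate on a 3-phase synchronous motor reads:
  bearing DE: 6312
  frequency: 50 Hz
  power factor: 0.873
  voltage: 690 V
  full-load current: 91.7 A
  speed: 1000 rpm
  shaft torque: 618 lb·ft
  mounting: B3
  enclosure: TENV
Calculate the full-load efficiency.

τ = 618 lb·ft × 1.356 = 838 N·m
ω = 2π × 1000/60 = 104.7 rad/s; P_out = τω = 838 × 104.7 = 87739 W
P_in = √3·V_L·I_L·cosφ = 1.732 × 690 × 91.7 × 0.873 = 95671 W
η = P_out / P_in = 87739 / 95671 = 0.917 = 91.7%

91.7 %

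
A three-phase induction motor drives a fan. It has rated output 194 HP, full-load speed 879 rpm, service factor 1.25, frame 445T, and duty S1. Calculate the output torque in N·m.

P_out = 194 × 746 = 144724 W
ω = 2π × 879/60 = 92.05 rad/s
τ = P_out/ω = 144724/92.05 = 1570 N·m

1570 N·m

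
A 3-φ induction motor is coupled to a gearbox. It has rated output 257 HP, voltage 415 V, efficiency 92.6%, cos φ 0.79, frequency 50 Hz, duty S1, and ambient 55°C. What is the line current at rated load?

365 A

P_out = 257 × 746 = 191722 W
P_in = P_out / η = 191722 / 0.926 = 207043 W
I_L = P_in / (√3·V_L·cosφ) = 207043 / (1.732 × 415 × 0.79) = 365 A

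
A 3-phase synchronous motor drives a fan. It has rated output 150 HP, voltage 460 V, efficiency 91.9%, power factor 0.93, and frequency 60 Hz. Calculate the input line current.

P_out = 150 × 746 = 111900 W
P_in = P_out / η = 111900 / 0.919 = 121763 W
I_L = P_in / (√3·V_L·cosφ) = 121763 / (1.732 × 460 × 0.93) = 164 A

164 A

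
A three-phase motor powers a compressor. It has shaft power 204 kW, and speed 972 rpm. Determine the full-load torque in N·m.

2000 N·m

ω = 2π × 972/60 = 101.8 rad/s
τ = P/ω = 204000/101.8 = 2000 N·m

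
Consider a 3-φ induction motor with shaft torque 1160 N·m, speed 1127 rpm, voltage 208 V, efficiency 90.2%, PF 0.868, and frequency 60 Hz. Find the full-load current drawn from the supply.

ω = 2π×1127/60 = 118 rad/s; P_out = τω = 1160 × 118 = 136880 W
P_in = P_out / η = 136880 / 0.902 = 151752 W
I_L = P_in / (√3·V_L·cosφ) = 151752 / (1.732 × 208 × 0.868) = 485 A

485 A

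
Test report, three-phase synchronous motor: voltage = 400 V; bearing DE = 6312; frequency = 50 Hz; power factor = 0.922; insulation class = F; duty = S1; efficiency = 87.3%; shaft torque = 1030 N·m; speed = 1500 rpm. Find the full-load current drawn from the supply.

ω = 2π×1500/60 = 157.1 rad/s; P_out = τω = 1030 × 157.1 = 161813 W
P_in = P_out / η = 161813 / 0.873 = 185353 W
I_L = P_in / (√3·V_L·cosφ) = 185353 / (1.732 × 400 × 0.922) = 290 A

290 A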